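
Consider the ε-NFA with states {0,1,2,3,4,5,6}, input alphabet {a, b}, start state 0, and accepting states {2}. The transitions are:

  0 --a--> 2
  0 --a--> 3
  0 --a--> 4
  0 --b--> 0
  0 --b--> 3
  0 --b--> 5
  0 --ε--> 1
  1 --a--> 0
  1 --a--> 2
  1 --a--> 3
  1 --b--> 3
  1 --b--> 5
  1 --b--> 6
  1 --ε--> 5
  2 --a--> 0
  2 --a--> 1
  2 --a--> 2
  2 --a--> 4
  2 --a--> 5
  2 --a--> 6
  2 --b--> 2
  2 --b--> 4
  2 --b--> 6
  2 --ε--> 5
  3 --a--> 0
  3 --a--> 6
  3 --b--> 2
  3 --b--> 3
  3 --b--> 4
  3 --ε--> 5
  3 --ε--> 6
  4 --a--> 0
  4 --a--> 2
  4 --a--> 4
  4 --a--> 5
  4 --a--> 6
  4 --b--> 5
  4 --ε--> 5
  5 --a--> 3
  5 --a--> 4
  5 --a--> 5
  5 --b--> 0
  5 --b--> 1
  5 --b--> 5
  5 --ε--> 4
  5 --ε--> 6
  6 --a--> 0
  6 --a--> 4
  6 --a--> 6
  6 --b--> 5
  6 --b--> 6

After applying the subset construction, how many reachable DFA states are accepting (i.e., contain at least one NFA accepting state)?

1

Start state of the DFA: {0,1,4,5,6} (ε-closure of the NFA start).
{0,1,4,5,6} --a--> {0,1,2,3,4,5,6}  [new]
{0,1,4,5,6} --b--> {0,1,3,4,5,6}  [new]
{0,1,2,3,4,5,6} --a--> {0,1,2,3,4,5,6}  [seen]
{0,1,2,3,4,5,6} --b--> {0,1,2,3,4,5,6}  [seen]
{0,1,3,4,5,6} --a--> {0,1,2,3,4,5,6}  [seen]
{0,1,3,4,5,6} --b--> {0,1,2,3,4,5,6}  [seen]
Reachable DFA states: {0,1,4,5,6}, {0,1,2,3,4,5,6}, {0,1,3,4,5,6}.
Accepting DFA states (contain an NFA accepting state): {0,1,2,3,4,5,6}.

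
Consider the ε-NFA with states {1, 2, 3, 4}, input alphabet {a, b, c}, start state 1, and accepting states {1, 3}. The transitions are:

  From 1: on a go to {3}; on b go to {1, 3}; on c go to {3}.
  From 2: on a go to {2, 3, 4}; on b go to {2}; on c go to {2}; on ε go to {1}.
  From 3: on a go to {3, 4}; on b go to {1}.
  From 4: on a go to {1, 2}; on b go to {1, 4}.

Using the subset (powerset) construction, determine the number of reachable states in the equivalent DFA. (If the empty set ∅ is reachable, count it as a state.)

Start state of the DFA: {1} (ε-closure of the NFA start).
{1} --a--> {3}  [new]
{1} --b--> {1, 3}  [new]
{1} --c--> {3}  [seen]
{3} --a--> {3, 4}  [new]
{3} --b--> {1}  [seen]
{3} --c--> ∅  [new]
{1, 3} --a--> {3, 4}  [seen]
{1, 3} --b--> {1, 3}  [seen]
{1, 3} --c--> {3}  [seen]
{3, 4} --a--> {1, 2, 3, 4}  [new]
{3, 4} --b--> {1, 4}  [new]
{3, 4} --c--> ∅  [seen]
∅ --a--> ∅  [seen]
∅ --b--> ∅  [seen]
∅ --c--> ∅  [seen]
{1, 2, 3, 4} --a--> {1, 2, 3, 4}  [seen]
{1, 2, 3, 4} --b--> {1, 2, 3, 4}  [seen]
{1, 2, 3, 4} --c--> {1, 2, 3}  [new]
{1, 4} --a--> {1, 2, 3}  [seen]
{1, 4} --b--> {1, 3, 4}  [new]
{1, 4} --c--> {3}  [seen]
{1, 2, 3} --a--> {1, 2, 3, 4}  [seen]
{1, 2, 3} --b--> {1, 2, 3}  [seen]
{1, 2, 3} --c--> {1, 2, 3}  [seen]
{1, 3, 4} --a--> {1, 2, 3, 4}  [seen]
{1, 3, 4} --b--> {1, 3, 4}  [seen]
{1, 3, 4} --c--> {3}  [seen]
Reachable DFA states: {1}, {3}, {1, 3}, {3, 4}, ∅, {1, 2, 3, 4}, {1, 4}, {1, 2, 3}, {1, 3, 4}.

9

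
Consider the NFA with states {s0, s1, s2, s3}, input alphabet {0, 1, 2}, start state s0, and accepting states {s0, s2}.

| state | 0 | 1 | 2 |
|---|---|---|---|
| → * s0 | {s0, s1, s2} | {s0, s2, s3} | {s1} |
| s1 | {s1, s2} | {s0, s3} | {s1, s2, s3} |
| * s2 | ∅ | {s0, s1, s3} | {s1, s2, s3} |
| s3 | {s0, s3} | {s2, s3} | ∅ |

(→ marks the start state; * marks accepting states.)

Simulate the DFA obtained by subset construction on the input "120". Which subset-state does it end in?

{s0, s1, s2, s3}

Start: {s0}.
δ(s0,1) = {s0, s2, s3}.
Union: {s0, s2, s3}.
After 1: {s0, s2, s3}.
δ(s0,2) = {s1}; δ(s2,2) = {s1, s2, s3}; δ(s3,2) = ∅.
Union: {s1, s2, s3}.
After 2: {s1, s2, s3}.
δ(s1,0) = {s1, s2}; δ(s2,0) = ∅; δ(s3,0) = {s0, s3}.
Union: {s0, s1, s2, s3}.
After 0: {s0, s1, s2, s3}.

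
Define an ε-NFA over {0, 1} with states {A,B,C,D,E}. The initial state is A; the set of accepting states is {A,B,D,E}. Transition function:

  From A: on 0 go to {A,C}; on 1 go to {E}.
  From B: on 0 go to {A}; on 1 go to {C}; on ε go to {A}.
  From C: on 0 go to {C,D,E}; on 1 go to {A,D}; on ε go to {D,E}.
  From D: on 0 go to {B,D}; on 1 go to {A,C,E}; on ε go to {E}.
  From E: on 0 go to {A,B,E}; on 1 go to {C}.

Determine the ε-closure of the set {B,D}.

Begin with {B,D}.
B →ε {A}; add A.
D →ε {E}; add E.
ε-closure = {A,B,D,E}.

{A,B,D,E}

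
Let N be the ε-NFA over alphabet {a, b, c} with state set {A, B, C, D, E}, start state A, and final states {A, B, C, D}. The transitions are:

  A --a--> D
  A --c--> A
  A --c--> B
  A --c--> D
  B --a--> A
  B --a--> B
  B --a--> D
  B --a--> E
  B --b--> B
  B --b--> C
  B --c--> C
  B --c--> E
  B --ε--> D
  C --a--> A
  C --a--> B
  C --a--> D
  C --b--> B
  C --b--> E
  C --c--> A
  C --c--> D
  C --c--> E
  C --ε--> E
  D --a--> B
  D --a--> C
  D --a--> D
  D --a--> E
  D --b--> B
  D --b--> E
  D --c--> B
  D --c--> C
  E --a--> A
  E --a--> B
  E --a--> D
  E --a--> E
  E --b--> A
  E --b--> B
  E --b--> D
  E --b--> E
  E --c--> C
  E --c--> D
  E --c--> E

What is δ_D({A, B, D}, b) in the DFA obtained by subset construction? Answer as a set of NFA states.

{B, C, D, E}

δ(A,b) = ∅; δ(B,b) = {B, C}; δ(D,b) = {B, E}.
Union: {B, C, E}.
ε-closure gives {B, C, D, E}.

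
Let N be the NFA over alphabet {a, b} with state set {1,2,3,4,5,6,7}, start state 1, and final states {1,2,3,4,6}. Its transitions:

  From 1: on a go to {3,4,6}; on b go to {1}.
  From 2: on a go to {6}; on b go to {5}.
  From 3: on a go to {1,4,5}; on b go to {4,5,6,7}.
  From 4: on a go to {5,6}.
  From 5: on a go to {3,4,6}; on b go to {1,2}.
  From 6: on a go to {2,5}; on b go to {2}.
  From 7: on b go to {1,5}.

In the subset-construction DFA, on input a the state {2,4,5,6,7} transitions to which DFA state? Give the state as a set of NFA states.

δ(2,a) = {6}; δ(4,a) = {5,6}; δ(5,a) = {3,4,6}; δ(6,a) = {2,5}; δ(7,a) = ∅.
Union: {2,3,4,5,6}.

{2,3,4,5,6}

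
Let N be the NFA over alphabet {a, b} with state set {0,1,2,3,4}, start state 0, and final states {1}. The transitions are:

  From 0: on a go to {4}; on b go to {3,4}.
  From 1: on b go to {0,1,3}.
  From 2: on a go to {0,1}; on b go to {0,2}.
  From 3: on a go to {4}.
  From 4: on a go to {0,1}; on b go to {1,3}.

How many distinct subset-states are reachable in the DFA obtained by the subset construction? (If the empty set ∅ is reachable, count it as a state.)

8

Start state of the DFA: {0}.
{0} --a--> {4}  [new]
{0} --b--> {3,4}  [new]
{4} --a--> {0,1}  [new]
{4} --b--> {1,3}  [new]
{3,4} --a--> {0,1,4}  [new]
{3,4} --b--> {1,3}  [seen]
{0,1} --a--> {4}  [seen]
{0,1} --b--> {0,1,3,4}  [new]
{1,3} --a--> {4}  [seen]
{1,3} --b--> {0,1,3}  [new]
{0,1,4} --a--> {0,1,4}  [seen]
{0,1,4} --b--> {0,1,3,4}  [seen]
{0,1,3,4} --a--> {0,1,4}  [seen]
{0,1,3,4} --b--> {0,1,3,4}  [seen]
{0,1,3} --a--> {4}  [seen]
{0,1,3} --b--> {0,1,3,4}  [seen]
Reachable DFA states: {0}, {4}, {3,4}, {0,1}, {1,3}, {0,1,4}, {0,1,3,4}, {0,1,3}.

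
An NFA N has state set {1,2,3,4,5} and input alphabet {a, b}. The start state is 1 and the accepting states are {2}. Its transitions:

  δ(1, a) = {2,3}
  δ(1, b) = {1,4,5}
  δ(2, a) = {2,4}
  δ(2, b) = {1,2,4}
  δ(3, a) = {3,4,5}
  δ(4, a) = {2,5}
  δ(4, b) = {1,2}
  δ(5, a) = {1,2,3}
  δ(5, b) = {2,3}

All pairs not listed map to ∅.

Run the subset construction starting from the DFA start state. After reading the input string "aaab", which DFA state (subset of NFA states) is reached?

Start: {1}.
δ(1,a) = {2,3}.
Union: {2,3}.
After a: {2,3}.
δ(2,a) = {2,4}; δ(3,a) = {3,4,5}.
Union: {2,3,4,5}.
After a: {2,3,4,5}.
δ(2,a) = {2,4}; δ(3,a) = {3,4,5}; δ(4,a) = {2,5}; δ(5,a) = {1,2,3}.
Union: {1,2,3,4,5}.
After a: {1,2,3,4,5}.
δ(1,b) = {1,4,5}; δ(2,b) = {1,2,4}; δ(3,b) = ∅; δ(4,b) = {1,2}; δ(5,b) = {2,3}.
Union: {1,2,3,4,5}.
After b: {1,2,3,4,5}.

{1,2,3,4,5}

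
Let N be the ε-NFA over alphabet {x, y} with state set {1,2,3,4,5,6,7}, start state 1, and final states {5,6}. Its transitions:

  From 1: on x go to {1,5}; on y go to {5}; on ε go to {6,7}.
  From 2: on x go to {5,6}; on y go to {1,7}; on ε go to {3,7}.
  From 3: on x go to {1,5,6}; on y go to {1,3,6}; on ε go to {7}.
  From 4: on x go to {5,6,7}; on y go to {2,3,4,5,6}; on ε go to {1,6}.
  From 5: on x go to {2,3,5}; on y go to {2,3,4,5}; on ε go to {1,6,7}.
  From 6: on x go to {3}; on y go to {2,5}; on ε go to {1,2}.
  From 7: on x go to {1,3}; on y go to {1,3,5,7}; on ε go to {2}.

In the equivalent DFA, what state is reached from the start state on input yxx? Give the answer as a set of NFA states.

{1,2,3,5,6,7}

Start: {1,2,3,6,7}.
δ(1,y) = {5}; δ(2,y) = {1,7}; δ(3,y) = {1,3,6}; δ(6,y) = {2,5}; δ(7,y) = {1,3,5,7}.
Union: {1,2,3,5,6,7}.
After y: {1,2,3,5,6,7}.
δ(1,x) = {1,5}; δ(2,x) = {5,6}; δ(3,x) = {1,5,6}; δ(5,x) = {2,3,5}; δ(6,x) = {3}; δ(7,x) = {1,3}.
Union: {1,2,3,5,6}.
ε-closure gives {1,2,3,5,6,7}.
After x: {1,2,3,5,6,7}.
δ(1,x) = {1,5}; δ(2,x) = {5,6}; δ(3,x) = {1,5,6}; δ(5,x) = {2,3,5}; δ(6,x) = {3}; δ(7,x) = {1,3}.
Union: {1,2,3,5,6}.
ε-closure gives {1,2,3,5,6,7}.
After x: {1,2,3,5,6,7}.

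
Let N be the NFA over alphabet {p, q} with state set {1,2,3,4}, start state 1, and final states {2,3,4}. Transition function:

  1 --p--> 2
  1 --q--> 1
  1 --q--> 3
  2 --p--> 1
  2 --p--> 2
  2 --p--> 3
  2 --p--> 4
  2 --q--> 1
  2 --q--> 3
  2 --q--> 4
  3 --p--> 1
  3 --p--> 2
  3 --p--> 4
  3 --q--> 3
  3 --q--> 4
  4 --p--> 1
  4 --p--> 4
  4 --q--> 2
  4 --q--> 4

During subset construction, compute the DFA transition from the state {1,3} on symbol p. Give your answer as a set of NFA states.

{1,2,4}

δ(1,p) = {2}; δ(3,p) = {1,2,4}.
Union: {1,2,4}.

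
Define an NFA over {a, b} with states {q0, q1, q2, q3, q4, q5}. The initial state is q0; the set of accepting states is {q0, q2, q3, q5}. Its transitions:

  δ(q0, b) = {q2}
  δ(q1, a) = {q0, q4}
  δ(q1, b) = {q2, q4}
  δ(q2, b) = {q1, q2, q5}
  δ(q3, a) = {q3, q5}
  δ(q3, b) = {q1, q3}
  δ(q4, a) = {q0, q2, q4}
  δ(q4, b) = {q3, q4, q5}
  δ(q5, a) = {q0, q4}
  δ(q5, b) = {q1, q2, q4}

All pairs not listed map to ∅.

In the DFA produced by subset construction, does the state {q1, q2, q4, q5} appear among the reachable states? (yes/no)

yes

Start state of the DFA: {q0}.
{q0} --a--> ∅  [new]
{q0} --b--> {q2}  [new]
∅ --a--> ∅  [seen]
∅ --b--> ∅  [seen]
{q2} --a--> ∅  [seen]
{q2} --b--> {q1, q2, q5}  [new]
{q1, q2, q5} --a--> {q0, q4}  [new]
{q1, q2, q5} --b--> {q1, q2, q4, q5}  [new]
{q0, q4} --a--> {q0, q2, q4}  [new]
{q0, q4} --b--> {q2, q3, q4, q5}  [new]
{q1, q2, q4, q5} --a--> {q0, q2, q4}  [seen]
{q1, q2, q4, q5} --b--> {q1, q2, q3, q4, q5}  [new]
{q0, q2, q4} --a--> {q0, q2, q4}  [seen]
{q0, q2, q4} --b--> {q1, q2, q3, q4, q5}  [seen]
{q2, q3, q4, q5} --a--> {q0, q2, q3, q4, q5}  [new]
{q2, q3, q4, q5} --b--> {q1, q2, q3, q4, q5}  [seen]
{q1, q2, q3, q4, q5} --a--> {q0, q2, q3, q4, q5}  [seen]
{q1, q2, q3, q4, q5} --b--> {q1, q2, q3, q4, q5}  [seen]
{q0, q2, q3, q4, q5} --a--> {q0, q2, q3, q4, q5}  [seen]
{q0, q2, q3, q4, q5} --b--> {q1, q2, q3, q4, q5}  [seen]
Reachable DFA states: {q0}, ∅, {q2}, {q1, q2, q5}, {q0, q4}, {q1, q2, q4, q5}, {q0, q2, q4}, {q2, q3, q4, q5}, {q1, q2, q3, q4, q5}, {q0, q2, q3, q4, q5}.
{q1, q2, q4, q5} is among them.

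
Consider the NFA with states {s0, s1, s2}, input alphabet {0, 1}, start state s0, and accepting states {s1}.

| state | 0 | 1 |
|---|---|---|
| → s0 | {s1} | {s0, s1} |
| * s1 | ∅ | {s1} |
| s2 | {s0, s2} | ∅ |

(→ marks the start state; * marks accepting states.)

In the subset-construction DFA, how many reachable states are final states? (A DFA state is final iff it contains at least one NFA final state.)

Start state of the DFA: {s0}.
{s0} --0--> {s1}  [new]
{s0} --1--> {s0, s1}  [new]
{s1} --0--> ∅  [new]
{s1} --1--> {s1}  [seen]
{s0, s1} --0--> {s1}  [seen]
{s0, s1} --1--> {s0, s1}  [seen]
∅ --0--> ∅  [seen]
∅ --1--> ∅  [seen]
Reachable DFA states: {s0}, {s1}, {s0, s1}, ∅.
Accepting DFA states (contain an NFA accepting state): {s1}, {s0, s1}.

2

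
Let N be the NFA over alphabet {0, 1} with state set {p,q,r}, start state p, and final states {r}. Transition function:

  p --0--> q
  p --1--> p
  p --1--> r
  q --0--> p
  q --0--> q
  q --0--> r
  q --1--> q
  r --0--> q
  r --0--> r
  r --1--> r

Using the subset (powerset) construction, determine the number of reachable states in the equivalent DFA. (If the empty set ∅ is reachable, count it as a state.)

Start state of the DFA: {p}.
{p} --0--> {q}  [new]
{p} --1--> {p,r}  [new]
{q} --0--> {p,q,r}  [new]
{q} --1--> {q}  [seen]
{p,r} --0--> {q,r}  [new]
{p,r} --1--> {p,r}  [seen]
{p,q,r} --0--> {p,q,r}  [seen]
{p,q,r} --1--> {p,q,r}  [seen]
{q,r} --0--> {p,q,r}  [seen]
{q,r} --1--> {q,r}  [seen]
Reachable DFA states: {p}, {q}, {p,r}, {p,q,r}, {q,r}.

5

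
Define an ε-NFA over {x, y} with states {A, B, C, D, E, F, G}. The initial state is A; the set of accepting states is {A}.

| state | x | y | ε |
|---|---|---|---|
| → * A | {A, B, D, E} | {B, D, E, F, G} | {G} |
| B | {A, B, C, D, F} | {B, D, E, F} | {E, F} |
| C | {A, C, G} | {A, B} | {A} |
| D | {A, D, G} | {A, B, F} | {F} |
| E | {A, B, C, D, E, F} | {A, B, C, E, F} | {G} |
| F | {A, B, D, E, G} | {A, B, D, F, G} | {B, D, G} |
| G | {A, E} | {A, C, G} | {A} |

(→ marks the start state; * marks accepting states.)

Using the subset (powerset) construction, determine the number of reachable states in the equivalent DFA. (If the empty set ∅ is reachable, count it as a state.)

3

Start state of the DFA: {A, G} (ε-closure of the NFA start).
{A, G} --x--> {A, B, D, E, F, G}  [new]
{A, G} --y--> {A, B, C, D, E, F, G}  [new]
{A, B, D, E, F, G} --x--> {A, B, C, D, E, F, G}  [seen]
{A, B, D, E, F, G} --y--> {A, B, C, D, E, F, G}  [seen]
{A, B, C, D, E, F, G} --x--> {A, B, C, D, E, F, G}  [seen]
{A, B, C, D, E, F, G} --y--> {A, B, C, D, E, F, G}  [seen]
Reachable DFA states: {A, G}, {A, B, D, E, F, G}, {A, B, C, D, E, F, G}.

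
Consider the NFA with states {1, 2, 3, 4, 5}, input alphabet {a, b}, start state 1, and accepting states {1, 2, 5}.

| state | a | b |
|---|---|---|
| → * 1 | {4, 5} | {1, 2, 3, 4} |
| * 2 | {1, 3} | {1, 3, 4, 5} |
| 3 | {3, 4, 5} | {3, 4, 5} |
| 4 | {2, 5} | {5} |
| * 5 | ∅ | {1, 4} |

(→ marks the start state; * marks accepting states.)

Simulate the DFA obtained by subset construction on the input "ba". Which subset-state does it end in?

{1, 2, 3, 4, 5}

Start: {1}.
δ(1,b) = {1, 2, 3, 4}.
Union: {1, 2, 3, 4}.
After b: {1, 2, 3, 4}.
δ(1,a) = {4, 5}; δ(2,a) = {1, 3}; δ(3,a) = {3, 4, 5}; δ(4,a) = {2, 5}.
Union: {1, 2, 3, 4, 5}.
After a: {1, 2, 3, 4, 5}.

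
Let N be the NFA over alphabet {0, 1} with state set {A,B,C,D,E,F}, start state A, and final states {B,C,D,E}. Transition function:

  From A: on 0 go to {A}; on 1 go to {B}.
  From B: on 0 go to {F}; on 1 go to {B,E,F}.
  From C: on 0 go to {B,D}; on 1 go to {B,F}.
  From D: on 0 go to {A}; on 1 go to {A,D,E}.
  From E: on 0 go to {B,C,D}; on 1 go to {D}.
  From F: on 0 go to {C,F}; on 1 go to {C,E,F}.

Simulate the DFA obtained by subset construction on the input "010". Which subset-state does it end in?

Start: {A}.
δ(A,0) = {A}.
Union: {A}.
After 0: {A}.
δ(A,1) = {B}.
Union: {B}.
After 1: {B}.
δ(B,0) = {F}.
Union: {F}.
After 0: {F}.

{F}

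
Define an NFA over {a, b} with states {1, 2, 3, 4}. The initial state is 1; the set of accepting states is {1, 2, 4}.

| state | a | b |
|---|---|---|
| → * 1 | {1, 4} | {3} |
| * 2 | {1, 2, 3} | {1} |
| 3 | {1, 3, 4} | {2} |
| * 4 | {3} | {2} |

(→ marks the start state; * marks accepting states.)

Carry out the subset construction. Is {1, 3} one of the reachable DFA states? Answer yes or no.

Start state of the DFA: {1}.
{1} --a--> {1, 4}  [new]
{1} --b--> {3}  [new]
{1, 4} --a--> {1, 3, 4}  [new]
{1, 4} --b--> {2, 3}  [new]
{3} --a--> {1, 3, 4}  [seen]
{3} --b--> {2}  [new]
{1, 3, 4} --a--> {1, 3, 4}  [seen]
{1, 3, 4} --b--> {2, 3}  [seen]
{2, 3} --a--> {1, 2, 3, 4}  [new]
{2, 3} --b--> {1, 2}  [new]
{2} --a--> {1, 2, 3}  [new]
{2} --b--> {1}  [seen]
{1, 2, 3, 4} --a--> {1, 2, 3, 4}  [seen]
{1, 2, 3, 4} --b--> {1, 2, 3}  [seen]
{1, 2} --a--> {1, 2, 3, 4}  [seen]
{1, 2} --b--> {1, 3}  [new]
{1, 2, 3} --a--> {1, 2, 3, 4}  [seen]
{1, 2, 3} --b--> {1, 2, 3}  [seen]
{1, 3} --a--> {1, 3, 4}  [seen]
{1, 3} --b--> {2, 3}  [seen]
Reachable DFA states: {1}, {1, 4}, {3}, {1, 3, 4}, {2, 3}, {2}, {1, 2, 3, 4}, {1, 2}, {1, 2, 3}, {1, 3}.
{1, 3} is among them.

yes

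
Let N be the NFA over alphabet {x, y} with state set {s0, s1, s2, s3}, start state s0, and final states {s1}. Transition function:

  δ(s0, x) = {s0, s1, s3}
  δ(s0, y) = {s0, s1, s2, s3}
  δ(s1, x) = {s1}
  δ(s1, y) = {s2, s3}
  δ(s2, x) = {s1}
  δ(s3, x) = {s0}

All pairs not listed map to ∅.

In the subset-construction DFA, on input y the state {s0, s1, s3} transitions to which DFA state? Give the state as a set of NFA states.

{s0, s1, s2, s3}

δ(s0,y) = {s0, s1, s2, s3}; δ(s1,y) = {s2, s3}; δ(s3,y) = ∅.
Union: {s0, s1, s2, s3}.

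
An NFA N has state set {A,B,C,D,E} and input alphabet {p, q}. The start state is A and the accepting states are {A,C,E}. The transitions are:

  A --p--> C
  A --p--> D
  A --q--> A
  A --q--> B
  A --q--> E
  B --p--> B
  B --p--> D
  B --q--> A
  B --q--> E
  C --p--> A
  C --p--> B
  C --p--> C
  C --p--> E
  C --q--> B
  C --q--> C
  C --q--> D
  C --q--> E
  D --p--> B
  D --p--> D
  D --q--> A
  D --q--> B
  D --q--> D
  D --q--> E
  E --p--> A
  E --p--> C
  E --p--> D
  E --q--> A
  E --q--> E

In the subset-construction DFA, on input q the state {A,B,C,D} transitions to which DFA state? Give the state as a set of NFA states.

{A,B,C,D,E}

δ(A,q) = {A,B,E}; δ(B,q) = {A,E}; δ(C,q) = {B,C,D,E}; δ(D,q) = {A,B,D,E}.
Union: {A,B,C,D,E}.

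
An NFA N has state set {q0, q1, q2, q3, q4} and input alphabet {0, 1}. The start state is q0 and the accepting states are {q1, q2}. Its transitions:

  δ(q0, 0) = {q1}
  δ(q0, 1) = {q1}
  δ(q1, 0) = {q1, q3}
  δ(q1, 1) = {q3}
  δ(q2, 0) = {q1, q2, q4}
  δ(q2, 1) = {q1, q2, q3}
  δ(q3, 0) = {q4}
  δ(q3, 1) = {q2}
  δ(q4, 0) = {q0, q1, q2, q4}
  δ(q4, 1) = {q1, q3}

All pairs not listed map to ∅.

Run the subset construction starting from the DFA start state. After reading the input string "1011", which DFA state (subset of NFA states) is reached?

Start: {q0}.
δ(q0,1) = {q1}.
Union: {q1}.
After 1: {q1}.
δ(q1,0) = {q1, q3}.
Union: {q1, q3}.
After 0: {q1, q3}.
δ(q1,1) = {q3}; δ(q3,1) = {q2}.
Union: {q2, q3}.
After 1: {q2, q3}.
δ(q2,1) = {q1, q2, q3}; δ(q3,1) = {q2}.
Union: {q1, q2, q3}.
After 1: {q1, q2, q3}.

{q1, q2, q3}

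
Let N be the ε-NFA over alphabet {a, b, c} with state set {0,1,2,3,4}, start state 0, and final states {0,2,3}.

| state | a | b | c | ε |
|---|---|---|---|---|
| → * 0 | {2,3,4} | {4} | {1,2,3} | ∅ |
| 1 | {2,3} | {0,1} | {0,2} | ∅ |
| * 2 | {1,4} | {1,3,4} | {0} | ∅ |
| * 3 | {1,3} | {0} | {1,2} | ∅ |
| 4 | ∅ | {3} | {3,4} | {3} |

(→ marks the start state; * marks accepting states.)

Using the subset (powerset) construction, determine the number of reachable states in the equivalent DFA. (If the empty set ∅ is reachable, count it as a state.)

Start state of the DFA: {0} (ε-closure of the NFA start).
{0} --a--> {2,3,4}  [new]
{0} --b--> {3,4}  [new]
{0} --c--> {1,2,3}  [new]
{2,3,4} --a--> {1,3,4}  [new]
{2,3,4} --b--> {0,1,3,4}  [new]
{2,3,4} --c--> {0,1,2,3,4}  [new]
{3,4} --a--> {1,3}  [new]
{3,4} --b--> {0,3}  [new]
{3,4} --c--> {1,2,3,4}  [new]
{1,2,3} --a--> {1,2,3,4}  [seen]
{1,2,3} --b--> {0,1,3,4}  [seen]
{1,2,3} --c--> {0,1,2}  [new]
{1,3,4} --a--> {1,2,3}  [seen]
{1,3,4} --b--> {0,1,3}  [new]
{1,3,4} --c--> {0,1,2,3,4}  [seen]
{0,1,3,4} --a--> {1,2,3,4}  [seen]
{0,1,3,4} --b--> {0,1,3,4}  [seen]
{0,1,3,4} --c--> {0,1,2,3,4}  [seen]
{0,1,2,3,4} --a--> {1,2,3,4}  [seen]
{0,1,2,3,4} --b--> {0,1,3,4}  [seen]
{0,1,2,3,4} --c--> {0,1,2,3,4}  [seen]
{1,3} --a--> {1,2,3}  [seen]
{1,3} --b--> {0,1}  [new]
{1,3} --c--> {0,1,2}  [seen]
{0,3} --a--> {1,2,3,4}  [seen]
{0,3} --b--> {0,3,4}  [new]
{0,3} --c--> {1,2,3}  [seen]
{1,2,3,4} --a--> {1,2,3,4}  [seen]
{1,2,3,4} --b--> {0,1,3,4}  [seen]
{1,2,3,4} --c--> {0,1,2,3,4}  [seen]
{0,1,2} --a--> {1,2,3,4}  [seen]
{0,1,2} --b--> {0,1,3,4}  [seen]
{0,1,2} --c--> {0,1,2,3}  [new]
{0,1,3} --a--> {1,2,3,4}  [seen]
{0,1,3} --b--> {0,1,3,4}  [seen]
{0,1,3} --c--> {0,1,2,3}  [seen]
{0,1} --a--> {2,3,4}  [seen]
{0,1} --b--> {0,1,3,4}  [seen]
{0,1} --c--> {0,1,2,3}  [seen]
{0,3,4} --a--> {1,2,3,4}  [seen]
{0,3,4} --b--> {0,3,4}  [seen]
{0,3,4} --c--> {1,2,3,4}  [seen]
{0,1,2,3} --a--> {1,2,3,4}  [seen]
{0,1,2,3} --b--> {0,1,3,4}  [seen]
{0,1,2,3} --c--> {0,1,2,3}  [seen]
Reachable DFA states: {0}, {2,3,4}, {3,4}, {1,2,3}, {1,3,4}, {0,1,3,4}, {0,1,2,3,4}, {1,3}, {0,3}, {1,2,3,4}, {0,1,2}, {0,1,3}, {0,1}, {0,3,4}, {0,1,2,3}.

15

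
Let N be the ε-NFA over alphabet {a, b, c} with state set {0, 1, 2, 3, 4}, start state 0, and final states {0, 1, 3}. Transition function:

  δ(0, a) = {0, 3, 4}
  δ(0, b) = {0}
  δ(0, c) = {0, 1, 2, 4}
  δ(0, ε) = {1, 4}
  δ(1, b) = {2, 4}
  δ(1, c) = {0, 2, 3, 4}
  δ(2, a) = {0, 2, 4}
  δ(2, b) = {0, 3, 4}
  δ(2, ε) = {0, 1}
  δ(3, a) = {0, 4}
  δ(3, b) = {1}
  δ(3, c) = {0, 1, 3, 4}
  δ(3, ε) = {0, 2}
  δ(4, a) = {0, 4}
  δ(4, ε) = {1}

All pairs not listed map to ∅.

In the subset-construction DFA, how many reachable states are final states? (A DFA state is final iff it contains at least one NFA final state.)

Start state of the DFA: {0, 1, 4} (ε-closure of the NFA start).
{0, 1, 4} --a--> {0, 1, 2, 3, 4}  [new]
{0, 1, 4} --b--> {0, 1, 2, 4}  [new]
{0, 1, 4} --c--> {0, 1, 2, 3, 4}  [seen]
{0, 1, 2, 3, 4} --a--> {0, 1, 2, 3, 4}  [seen]
{0, 1, 2, 3, 4} --b--> {0, 1, 2, 3, 4}  [seen]
{0, 1, 2, 3, 4} --c--> {0, 1, 2, 3, 4}  [seen]
{0, 1, 2, 4} --a--> {0, 1, 2, 3, 4}  [seen]
{0, 1, 2, 4} --b--> {0, 1, 2, 3, 4}  [seen]
{0, 1, 2, 4} --c--> {0, 1, 2, 3, 4}  [seen]
Reachable DFA states: {0, 1, 4}, {0, 1, 2, 3, 4}, {0, 1, 2, 4}.
Accepting DFA states (contain an NFA accepting state): {0, 1, 4}, {0, 1, 2, 3, 4}, {0, 1, 2, 4}.

3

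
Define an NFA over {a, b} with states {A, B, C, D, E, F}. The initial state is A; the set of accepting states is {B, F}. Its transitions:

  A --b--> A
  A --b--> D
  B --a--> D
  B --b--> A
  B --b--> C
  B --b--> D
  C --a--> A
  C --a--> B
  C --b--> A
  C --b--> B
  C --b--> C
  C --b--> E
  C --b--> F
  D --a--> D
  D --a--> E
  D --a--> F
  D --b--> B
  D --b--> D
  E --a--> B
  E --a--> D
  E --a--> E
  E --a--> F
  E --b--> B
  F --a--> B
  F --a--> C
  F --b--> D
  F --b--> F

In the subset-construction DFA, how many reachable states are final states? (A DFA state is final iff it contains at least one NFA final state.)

8

Start state of the DFA: {A}.
{A} --a--> ∅  [new]
{A} --b--> {A, D}  [new]
∅ --a--> ∅  [seen]
∅ --b--> ∅  [seen]
{A, D} --a--> {D, E, F}  [new]
{A, D} --b--> {A, B, D}  [new]
{D, E, F} --a--> {B, C, D, E, F}  [new]
{D, E, F} --b--> {B, D, F}  [new]
{A, B, D} --a--> {D, E, F}  [seen]
{A, B, D} --b--> {A, B, C, D}  [new]
{B, C, D, E, F} --a--> {A, B, C, D, E, F}  [new]
{B, C, D, E, F} --b--> {A, B, C, D, E, F}  [seen]
{B, D, F} --a--> {B, C, D, E, F}  [seen]
{B, D, F} --b--> {A, B, C, D, F}  [new]
{A, B, C, D} --a--> {A, B, D, E, F}  [new]
{A, B, C, D} --b--> {A, B, C, D, E, F}  [seen]
{A, B, C, D, E, F} --a--> {A, B, C, D, E, F}  [seen]
{A, B, C, D, E, F} --b--> {A, B, C, D, E, F}  [seen]
{A, B, C, D, F} --a--> {A, B, C, D, E, F}  [seen]
{A, B, C, D, F} --b--> {A, B, C, D, E, F}  [seen]
{A, B, D, E, F} --a--> {B, C, D, E, F}  [seen]
{A, B, D, E, F} --b--> {A, B, C, D, F}  [seen]
Reachable DFA states: {A}, ∅, {A, D}, {D, E, F}, {A, B, D}, {B, C, D, E, F}, {B, D, F}, {A, B, C, D}, {A, B, C, D, E, F}, {A, B, C, D, F}, {A, B, D, E, F}.
Accepting DFA states (contain an NFA accepting state): {D, E, F}, {A, B, D}, {B, C, D, E, F}, {B, D, F}, {A, B, C, D}, {A, B, C, D, E, F}, {A, B, C, D, F}, {A, B, D, E, F}.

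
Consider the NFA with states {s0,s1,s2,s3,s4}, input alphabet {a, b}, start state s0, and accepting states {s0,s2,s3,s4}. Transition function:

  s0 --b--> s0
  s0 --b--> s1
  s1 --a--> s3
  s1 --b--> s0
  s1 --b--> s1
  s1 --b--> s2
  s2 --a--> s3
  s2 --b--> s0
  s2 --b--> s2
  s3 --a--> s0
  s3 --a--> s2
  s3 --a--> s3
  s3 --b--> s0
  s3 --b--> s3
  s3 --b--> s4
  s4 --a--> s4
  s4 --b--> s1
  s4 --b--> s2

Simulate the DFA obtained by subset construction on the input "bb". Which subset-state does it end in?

Start: {s0}.
δ(s0,b) = {s0,s1}.
Union: {s0,s1}.
After b: {s0,s1}.
δ(s0,b) = {s0,s1}; δ(s1,b) = {s0,s1,s2}.
Union: {s0,s1,s2}.
After b: {s0,s1,s2}.

{s0,s1,s2}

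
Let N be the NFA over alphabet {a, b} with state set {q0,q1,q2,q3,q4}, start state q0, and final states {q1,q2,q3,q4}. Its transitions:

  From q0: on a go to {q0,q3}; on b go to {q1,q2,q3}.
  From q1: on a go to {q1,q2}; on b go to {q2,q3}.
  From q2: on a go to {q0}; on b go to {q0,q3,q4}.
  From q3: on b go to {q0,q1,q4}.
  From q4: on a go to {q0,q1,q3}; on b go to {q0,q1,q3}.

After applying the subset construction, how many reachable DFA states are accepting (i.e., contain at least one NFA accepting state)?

5

Start state of the DFA: {q0}.
{q0} --a--> {q0,q3}  [new]
{q0} --b--> {q1,q2,q3}  [new]
{q0,q3} --a--> {q0,q3}  [seen]
{q0,q3} --b--> {q0,q1,q2,q3,q4}  [new]
{q1,q2,q3} --a--> {q0,q1,q2}  [new]
{q1,q2,q3} --b--> {q0,q1,q2,q3,q4}  [seen]
{q0,q1,q2,q3,q4} --a--> {q0,q1,q2,q3}  [new]
{q0,q1,q2,q3,q4} --b--> {q0,q1,q2,q3,q4}  [seen]
{q0,q1,q2} --a--> {q0,q1,q2,q3}  [seen]
{q0,q1,q2} --b--> {q0,q1,q2,q3,q4}  [seen]
{q0,q1,q2,q3} --a--> {q0,q1,q2,q3}  [seen]
{q0,q1,q2,q3} --b--> {q0,q1,q2,q3,q4}  [seen]
Reachable DFA states: {q0}, {q0,q3}, {q1,q2,q3}, {q0,q1,q2,q3,q4}, {q0,q1,q2}, {q0,q1,q2,q3}.
Accepting DFA states (contain an NFA accepting state): {q0,q3}, {q1,q2,q3}, {q0,q1,q2,q3,q4}, {q0,q1,q2}, {q0,q1,q2,q3}.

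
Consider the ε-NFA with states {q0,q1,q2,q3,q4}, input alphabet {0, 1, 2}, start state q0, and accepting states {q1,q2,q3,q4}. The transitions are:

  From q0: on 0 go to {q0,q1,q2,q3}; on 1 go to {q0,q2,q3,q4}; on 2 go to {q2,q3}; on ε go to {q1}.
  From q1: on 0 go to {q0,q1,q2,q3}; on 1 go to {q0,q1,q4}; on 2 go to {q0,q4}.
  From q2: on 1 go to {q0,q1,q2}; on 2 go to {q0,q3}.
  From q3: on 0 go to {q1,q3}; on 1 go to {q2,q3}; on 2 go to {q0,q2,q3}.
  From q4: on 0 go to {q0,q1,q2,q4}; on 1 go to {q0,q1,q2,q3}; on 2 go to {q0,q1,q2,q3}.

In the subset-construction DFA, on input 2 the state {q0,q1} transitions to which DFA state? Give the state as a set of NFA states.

δ(q0,2) = {q2,q3}; δ(q1,2) = {q0,q4}.
Union: {q0,q2,q3,q4}.
ε-closure gives {q0,q1,q2,q3,q4}.

{q0,q1,q2,q3,q4}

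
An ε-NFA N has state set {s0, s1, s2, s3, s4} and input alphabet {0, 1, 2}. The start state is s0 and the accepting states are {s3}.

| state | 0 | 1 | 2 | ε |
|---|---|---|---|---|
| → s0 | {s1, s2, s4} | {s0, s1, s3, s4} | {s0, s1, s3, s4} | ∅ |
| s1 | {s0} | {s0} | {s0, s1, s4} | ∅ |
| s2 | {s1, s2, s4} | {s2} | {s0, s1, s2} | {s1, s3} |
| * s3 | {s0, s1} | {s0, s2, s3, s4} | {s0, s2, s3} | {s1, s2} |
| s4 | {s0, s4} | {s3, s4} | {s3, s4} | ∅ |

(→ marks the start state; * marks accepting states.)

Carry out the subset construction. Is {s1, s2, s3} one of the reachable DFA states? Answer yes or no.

no

Start state of the DFA: {s0} (ε-closure of the NFA start).
{s0} --0--> {s1, s2, s3, s4}  [new]
{s0} --1--> {s0, s1, s2, s3, s4}  [new]
{s0} --2--> {s0, s1, s2, s3, s4}  [seen]
{s1, s2, s3, s4} --0--> {s0, s1, s2, s3, s4}  [seen]
{s1, s2, s3, s4} --1--> {s0, s1, s2, s3, s4}  [seen]
{s1, s2, s3, s4} --2--> {s0, s1, s2, s3, s4}  [seen]
{s0, s1, s2, s3, s4} --0--> {s0, s1, s2, s3, s4}  [seen]
{s0, s1, s2, s3, s4} --1--> {s0, s1, s2, s3, s4}  [seen]
{s0, s1, s2, s3, s4} --2--> {s0, s1, s2, s3, s4}  [seen]
Reachable DFA states: {s0}, {s1, s2, s3, s4}, {s0, s1, s2, s3, s4}.
{s1, s2, s3} is not among them.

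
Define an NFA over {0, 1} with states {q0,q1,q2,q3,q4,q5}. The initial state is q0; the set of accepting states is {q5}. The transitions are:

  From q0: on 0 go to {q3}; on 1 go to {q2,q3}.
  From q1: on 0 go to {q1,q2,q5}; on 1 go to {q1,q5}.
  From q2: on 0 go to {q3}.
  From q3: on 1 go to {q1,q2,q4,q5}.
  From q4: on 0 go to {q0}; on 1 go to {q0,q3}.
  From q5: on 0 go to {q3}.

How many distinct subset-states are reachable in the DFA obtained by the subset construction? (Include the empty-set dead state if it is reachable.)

10

Start state of the DFA: {q0}.
{q0} --0--> {q3}  [new]
{q0} --1--> {q2,q3}  [new]
{q3} --0--> ∅  [new]
{q3} --1--> {q1,q2,q4,q5}  [new]
{q2,q3} --0--> {q3}  [seen]
{q2,q3} --1--> {q1,q2,q4,q5}  [seen]
∅ --0--> ∅  [seen]
∅ --1--> ∅  [seen]
{q1,q2,q4,q5} --0--> {q0,q1,q2,q3,q5}  [new]
{q1,q2,q4,q5} --1--> {q0,q1,q3,q5}  [new]
{q0,q1,q2,q3,q5} --0--> {q1,q2,q3,q5}  [new]
{q0,q1,q2,q3,q5} --1--> {q1,q2,q3,q4,q5}  [new]
{q0,q1,q3,q5} --0--> {q1,q2,q3,q5}  [seen]
{q0,q1,q3,q5} --1--> {q1,q2,q3,q4,q5}  [seen]
{q1,q2,q3,q5} --0--> {q1,q2,q3,q5}  [seen]
{q1,q2,q3,q5} --1--> {q1,q2,q4,q5}  [seen]
{q1,q2,q3,q4,q5} --0--> {q0,q1,q2,q3,q5}  [seen]
{q1,q2,q3,q4,q5} --1--> {q0,q1,q2,q3,q4,q5}  [new]
{q0,q1,q2,q3,q4,q5} --0--> {q0,q1,q2,q3,q5}  [seen]
{q0,q1,q2,q3,q4,q5} --1--> {q0,q1,q2,q3,q4,q5}  [seen]
Reachable DFA states: {q0}, {q3}, {q2,q3}, ∅, {q1,q2,q4,q5}, {q0,q1,q2,q3,q5}, {q0,q1,q3,q5}, {q1,q2,q3,q5}, {q1,q2,q3,q4,q5}, {q0,q1,q2,q3,q4,q5}.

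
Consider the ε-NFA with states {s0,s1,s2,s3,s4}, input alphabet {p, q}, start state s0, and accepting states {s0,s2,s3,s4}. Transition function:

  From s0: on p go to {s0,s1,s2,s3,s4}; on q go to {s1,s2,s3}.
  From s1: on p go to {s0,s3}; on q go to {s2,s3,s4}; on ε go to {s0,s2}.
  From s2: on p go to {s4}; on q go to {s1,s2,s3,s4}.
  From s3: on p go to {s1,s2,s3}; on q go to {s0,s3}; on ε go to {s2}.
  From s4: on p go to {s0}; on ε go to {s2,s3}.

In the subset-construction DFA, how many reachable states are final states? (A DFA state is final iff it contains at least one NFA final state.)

Start state of the DFA: {s0} (ε-closure of the NFA start).
{s0} --p--> {s0,s1,s2,s3,s4}  [new]
{s0} --q--> {s0,s1,s2,s3}  [new]
{s0,s1,s2,s3,s4} --p--> {s0,s1,s2,s3,s4}  [seen]
{s0,s1,s2,s3,s4} --q--> {s0,s1,s2,s3,s4}  [seen]
{s0,s1,s2,s3} --p--> {s0,s1,s2,s3,s4}  [seen]
{s0,s1,s2,s3} --q--> {s0,s1,s2,s3,s4}  [seen]
Reachable DFA states: {s0}, {s0,s1,s2,s3,s4}, {s0,s1,s2,s3}.
Accepting DFA states (contain an NFA accepting state): {s0}, {s0,s1,s2,s3,s4}, {s0,s1,s2,s3}.

3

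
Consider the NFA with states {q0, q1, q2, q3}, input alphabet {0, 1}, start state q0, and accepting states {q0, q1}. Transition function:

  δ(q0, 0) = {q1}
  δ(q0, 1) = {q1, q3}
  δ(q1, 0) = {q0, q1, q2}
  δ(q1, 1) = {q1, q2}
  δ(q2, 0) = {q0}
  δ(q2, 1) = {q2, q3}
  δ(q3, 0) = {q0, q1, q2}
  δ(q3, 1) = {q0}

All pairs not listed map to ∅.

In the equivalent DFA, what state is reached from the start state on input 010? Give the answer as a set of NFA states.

{q0, q1, q2}

Start: {q0}.
δ(q0,0) = {q1}.
Union: {q1}.
After 0: {q1}.
δ(q1,1) = {q1, q2}.
Union: {q1, q2}.
After 1: {q1, q2}.
δ(q1,0) = {q0, q1, q2}; δ(q2,0) = {q0}.
Union: {q0, q1, q2}.
After 0: {q0, q1, q2}.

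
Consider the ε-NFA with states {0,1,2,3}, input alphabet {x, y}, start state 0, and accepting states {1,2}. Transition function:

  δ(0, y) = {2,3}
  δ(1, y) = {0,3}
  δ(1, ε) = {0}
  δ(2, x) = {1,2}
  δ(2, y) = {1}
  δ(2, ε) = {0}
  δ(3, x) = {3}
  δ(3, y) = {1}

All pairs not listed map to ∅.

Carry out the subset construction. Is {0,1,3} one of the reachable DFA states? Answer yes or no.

Start state of the DFA: {0} (ε-closure of the NFA start).
{0} --x--> ∅  [new]
{0} --y--> {0,2,3}  [new]
∅ --x--> ∅  [seen]
∅ --y--> ∅  [seen]
{0,2,3} --x--> {0,1,2,3}  [new]
{0,2,3} --y--> {0,1,2,3}  [seen]
{0,1,2,3} --x--> {0,1,2,3}  [seen]
{0,1,2,3} --y--> {0,1,2,3}  [seen]
Reachable DFA states: {0}, ∅, {0,2,3}, {0,1,2,3}.
{0,1,3} is not among them.

no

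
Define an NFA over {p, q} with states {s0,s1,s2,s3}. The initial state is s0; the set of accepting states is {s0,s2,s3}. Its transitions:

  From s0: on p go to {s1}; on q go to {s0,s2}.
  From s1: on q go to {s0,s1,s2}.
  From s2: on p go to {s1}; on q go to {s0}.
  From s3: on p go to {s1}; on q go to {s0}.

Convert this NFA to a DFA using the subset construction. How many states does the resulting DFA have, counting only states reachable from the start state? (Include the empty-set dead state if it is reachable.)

5

Start state of the DFA: {s0}.
{s0} --p--> {s1}  [new]
{s0} --q--> {s0,s2}  [new]
{s1} --p--> ∅  [new]
{s1} --q--> {s0,s1,s2}  [new]
{s0,s2} --p--> {s1}  [seen]
{s0,s2} --q--> {s0,s2}  [seen]
∅ --p--> ∅  [seen]
∅ --q--> ∅  [seen]
{s0,s1,s2} --p--> {s1}  [seen]
{s0,s1,s2} --q--> {s0,s1,s2}  [seen]
Reachable DFA states: {s0}, {s1}, {s0,s2}, ∅, {s0,s1,s2}.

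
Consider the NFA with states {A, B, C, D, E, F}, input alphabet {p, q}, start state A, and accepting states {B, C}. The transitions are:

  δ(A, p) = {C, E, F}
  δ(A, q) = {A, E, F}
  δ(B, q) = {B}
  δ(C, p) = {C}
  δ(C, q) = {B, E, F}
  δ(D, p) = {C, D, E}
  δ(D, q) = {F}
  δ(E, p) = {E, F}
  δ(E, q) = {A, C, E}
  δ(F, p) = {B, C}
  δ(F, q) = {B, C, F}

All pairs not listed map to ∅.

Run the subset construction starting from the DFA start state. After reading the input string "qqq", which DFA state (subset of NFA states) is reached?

Start: {A}.
δ(A,q) = {A, E, F}.
Union: {A, E, F}.
After q: {A, E, F}.
δ(A,q) = {A, E, F}; δ(E,q) = {A, C, E}; δ(F,q) = {B, C, F}.
Union: {A, B, C, E, F}.
After q: {A, B, C, E, F}.
δ(A,q) = {A, E, F}; δ(B,q) = {B}; δ(C,q) = {B, E, F}; δ(E,q) = {A, C, E}; δ(F,q) = {B, C, F}.
Union: {A, B, C, E, F}.
After q: {A, B, C, E, F}.

{A, B, C, E, F}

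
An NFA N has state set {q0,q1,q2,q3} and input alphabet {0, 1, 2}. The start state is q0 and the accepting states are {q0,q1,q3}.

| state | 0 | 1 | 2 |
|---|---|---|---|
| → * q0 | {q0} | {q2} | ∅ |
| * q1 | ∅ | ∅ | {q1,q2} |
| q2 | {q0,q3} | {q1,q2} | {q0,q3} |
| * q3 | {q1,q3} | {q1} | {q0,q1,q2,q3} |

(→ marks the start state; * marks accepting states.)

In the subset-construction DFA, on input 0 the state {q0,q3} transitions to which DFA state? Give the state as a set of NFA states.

δ(q0,0) = {q0}; δ(q3,0) = {q1,q3}.
Union: {q0,q1,q3}.

{q0,q1,q3}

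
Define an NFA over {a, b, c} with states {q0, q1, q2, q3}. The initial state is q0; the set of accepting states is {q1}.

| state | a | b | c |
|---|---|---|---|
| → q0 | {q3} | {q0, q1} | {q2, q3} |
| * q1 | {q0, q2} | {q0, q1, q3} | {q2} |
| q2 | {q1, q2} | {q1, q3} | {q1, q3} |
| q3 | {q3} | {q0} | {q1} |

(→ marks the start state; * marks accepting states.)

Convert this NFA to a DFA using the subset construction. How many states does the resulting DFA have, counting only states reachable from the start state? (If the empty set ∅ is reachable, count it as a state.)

14

Start state of the DFA: {q0}.
{q0} --a--> {q3}  [new]
{q0} --b--> {q0, q1}  [new]
{q0} --c--> {q2, q3}  [new]
{q3} --a--> {q3}  [seen]
{q3} --b--> {q0}  [seen]
{q3} --c--> {q1}  [new]
{q0, q1} --a--> {q0, q2, q3}  [new]
{q0, q1} --b--> {q0, q1, q3}  [new]
{q0, q1} --c--> {q2, q3}  [seen]
{q2, q3} --a--> {q1, q2, q3}  [new]
{q2, q3} --b--> {q0, q1, q3}  [seen]
{q2, q3} --c--> {q1, q3}  [new]
{q1} --a--> {q0, q2}  [new]
{q1} --b--> {q0, q1, q3}  [seen]
{q1} --c--> {q2}  [new]
{q0, q2, q3} --a--> {q1, q2, q3}  [seen]
{q0, q2, q3} --b--> {q0, q1, q3}  [seen]
{q0, q2, q3} --c--> {q1, q2, q3}  [seen]
{q0, q1, q3} --a--> {q0, q2, q3}  [seen]
{q0, q1, q3} --b--> {q0, q1, q3}  [seen]
{q0, q1, q3} --c--> {q1, q2, q3}  [seen]
{q1, q2, q3} --a--> {q0, q1, q2, q3}  [new]
{q1, q2, q3} --b--> {q0, q1, q3}  [seen]
{q1, q2, q3} --c--> {q1, q2, q3}  [seen]
{q1, q3} --a--> {q0, q2, q3}  [seen]
{q1, q3} --b--> {q0, q1, q3}  [seen]
{q1, q3} --c--> {q1, q2}  [new]
{q0, q2} --a--> {q1, q2, q3}  [seen]
{q0, q2} --b--> {q0, q1, q3}  [seen]
{q0, q2} --c--> {q1, q2, q3}  [seen]
{q2} --a--> {q1, q2}  [seen]
{q2} --b--> {q1, q3}  [seen]
{q2} --c--> {q1, q3}  [seen]
{q0, q1, q2, q3} --a--> {q0, q1, q2, q3}  [seen]
{q0, q1, q2, q3} --b--> {q0, q1, q3}  [seen]
{q0, q1, q2, q3} --c--> {q1, q2, q3}  [seen]
{q1, q2} --a--> {q0, q1, q2}  [new]
{q1, q2} --b--> {q0, q1, q3}  [seen]
{q1, q2} --c--> {q1, q2, q3}  [seen]
{q0, q1, q2} --a--> {q0, q1, q2, q3}  [seen]
{q0, q1, q2} --b--> {q0, q1, q3}  [seen]
{q0, q1, q2} --c--> {q1, q2, q3}  [seen]
Reachable DFA states: {q0}, {q3}, {q0, q1}, {q2, q3}, {q1}, {q0, q2, q3}, {q0, q1, q3}, {q1, q2, q3}, {q1, q3}, {q0, q2}, {q2}, {q0, q1, q2, q3}, {q1, q2}, {q0, q1, q2}.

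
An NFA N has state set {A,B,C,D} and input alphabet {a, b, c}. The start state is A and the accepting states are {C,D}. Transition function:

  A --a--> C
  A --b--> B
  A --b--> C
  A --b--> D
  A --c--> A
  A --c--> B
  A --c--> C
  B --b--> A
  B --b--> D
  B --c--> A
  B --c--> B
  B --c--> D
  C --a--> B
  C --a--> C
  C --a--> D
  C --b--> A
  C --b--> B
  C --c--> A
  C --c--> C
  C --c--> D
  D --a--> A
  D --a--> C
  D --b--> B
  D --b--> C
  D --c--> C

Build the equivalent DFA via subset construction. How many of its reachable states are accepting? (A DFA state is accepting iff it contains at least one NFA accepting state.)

Start state of the DFA: {A}.
{A} --a--> {C}  [new]
{A} --b--> {B,C,D}  [new]
{A} --c--> {A,B,C}  [new]
{C} --a--> {B,C,D}  [seen]
{C} --b--> {A,B}  [new]
{C} --c--> {A,C,D}  [new]
{B,C,D} --a--> {A,B,C,D}  [new]
{B,C,D} --b--> {A,B,C,D}  [seen]
{B,C,D} --c--> {A,B,C,D}  [seen]
{A,B,C} --a--> {B,C,D}  [seen]
{A,B,C} --b--> {A,B,C,D}  [seen]
{A,B,C} --c--> {A,B,C,D}  [seen]
{A,B} --a--> {C}  [seen]
{A,B} --b--> {A,B,C,D}  [seen]
{A,B} --c--> {A,B,C,D}  [seen]
{A,C,D} --a--> {A,B,C,D}  [seen]
{A,C,D} --b--> {A,B,C,D}  [seen]
{A,C,D} --c--> {A,B,C,D}  [seen]
{A,B,C,D} --a--> {A,B,C,D}  [seen]
{A,B,C,D} --b--> {A,B,C,D}  [seen]
{A,B,C,D} --c--> {A,B,C,D}  [seen]
Reachable DFA states: {A}, {C}, {B,C,D}, {A,B,C}, {A,B}, {A,C,D}, {A,B,C,D}.
Accepting DFA states (contain an NFA accepting state): {C}, {B,C,D}, {A,B,C}, {A,C,D}, {A,B,C,D}.

5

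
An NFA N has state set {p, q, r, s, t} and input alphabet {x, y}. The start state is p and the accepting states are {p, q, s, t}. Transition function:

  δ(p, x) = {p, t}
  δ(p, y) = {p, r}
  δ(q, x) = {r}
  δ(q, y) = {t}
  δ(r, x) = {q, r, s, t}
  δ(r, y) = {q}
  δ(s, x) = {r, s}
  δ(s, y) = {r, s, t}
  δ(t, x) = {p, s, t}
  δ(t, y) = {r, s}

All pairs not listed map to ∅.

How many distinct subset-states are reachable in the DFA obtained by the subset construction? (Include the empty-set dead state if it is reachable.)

Start state of the DFA: {p}.
{p} --x--> {p, t}  [new]
{p} --y--> {p, r}  [new]
{p, t} --x--> {p, s, t}  [new]
{p, t} --y--> {p, r, s}  [new]
{p, r} --x--> {p, q, r, s, t}  [new]
{p, r} --y--> {p, q, r}  [new]
{p, s, t} --x--> {p, r, s, t}  [new]
{p, s, t} --y--> {p, r, s, t}  [seen]
{p, r, s} --x--> {p, q, r, s, t}  [seen]
{p, r, s} --y--> {p, q, r, s, t}  [seen]
{p, q, r, s, t} --x--> {p, q, r, s, t}  [seen]
{p, q, r, s, t} --y--> {p, q, r, s, t}  [seen]
{p, q, r} --x--> {p, q, r, s, t}  [seen]
{p, q, r} --y--> {p, q, r, t}  [new]
{p, r, s, t} --x--> {p, q, r, s, t}  [seen]
{p, r, s, t} --y--> {p, q, r, s, t}  [seen]
{p, q, r, t} --x--> {p, q, r, s, t}  [seen]
{p, q, r, t} --y--> {p, q, r, s, t}  [seen]
Reachable DFA states: {p}, {p, t}, {p, r}, {p, s, t}, {p, r, s}, {p, q, r, s, t}, {p, q, r}, {p, r, s, t}, {p, q, r, t}.

9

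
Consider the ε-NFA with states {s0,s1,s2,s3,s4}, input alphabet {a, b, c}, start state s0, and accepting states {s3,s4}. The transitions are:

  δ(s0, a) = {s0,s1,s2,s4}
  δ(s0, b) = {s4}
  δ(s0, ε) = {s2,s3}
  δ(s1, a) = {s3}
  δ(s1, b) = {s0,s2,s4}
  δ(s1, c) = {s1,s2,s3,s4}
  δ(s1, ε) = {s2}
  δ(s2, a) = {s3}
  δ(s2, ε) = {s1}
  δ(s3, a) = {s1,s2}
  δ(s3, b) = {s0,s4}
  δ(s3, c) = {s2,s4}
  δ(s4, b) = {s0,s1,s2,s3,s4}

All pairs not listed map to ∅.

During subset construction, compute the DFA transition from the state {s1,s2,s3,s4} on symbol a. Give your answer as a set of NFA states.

δ(s1,a) = {s3}; δ(s2,a) = {s3}; δ(s3,a) = {s1,s2}; δ(s4,a) = ∅.
Union: {s1,s2,s3}.

{s1,s2,s3}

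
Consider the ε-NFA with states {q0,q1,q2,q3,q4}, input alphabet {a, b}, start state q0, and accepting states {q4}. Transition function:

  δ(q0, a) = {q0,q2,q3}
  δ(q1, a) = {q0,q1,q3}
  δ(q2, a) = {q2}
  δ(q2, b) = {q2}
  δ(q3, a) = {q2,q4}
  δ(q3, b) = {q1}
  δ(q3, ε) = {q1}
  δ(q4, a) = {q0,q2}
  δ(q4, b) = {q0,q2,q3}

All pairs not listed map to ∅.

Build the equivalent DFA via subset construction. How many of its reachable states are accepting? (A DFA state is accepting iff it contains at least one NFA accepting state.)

1

Start state of the DFA: {q0} (ε-closure of the NFA start).
{q0} --a--> {q0,q1,q2,q3}  [new]
{q0} --b--> ∅  [new]
{q0,q1,q2,q3} --a--> {q0,q1,q2,q3,q4}  [new]
{q0,q1,q2,q3} --b--> {q1,q2}  [new]
∅ --a--> ∅  [seen]
∅ --b--> ∅  [seen]
{q0,q1,q2,q3,q4} --a--> {q0,q1,q2,q3,q4}  [seen]
{q0,q1,q2,q3,q4} --b--> {q0,q1,q2,q3}  [seen]
{q1,q2} --a--> {q0,q1,q2,q3}  [seen]
{q1,q2} --b--> {q2}  [new]
{q2} --a--> {q2}  [seen]
{q2} --b--> {q2}  [seen]
Reachable DFA states: {q0}, {q0,q1,q2,q3}, ∅, {q0,q1,q2,q3,q4}, {q1,q2}, {q2}.
Accepting DFA states (contain an NFA accepting state): {q0,q1,q2,q3,q4}.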